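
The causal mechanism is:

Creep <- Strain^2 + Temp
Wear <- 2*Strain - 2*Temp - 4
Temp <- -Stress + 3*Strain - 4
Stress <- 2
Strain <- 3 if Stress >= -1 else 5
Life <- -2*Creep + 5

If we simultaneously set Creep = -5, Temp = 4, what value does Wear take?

-6

The joint intervention fixes Creep = -5, Temp = 4, removing each variable's own equation.
Strain = 3 if Stress >= -1 else 5  [with Stress=2]  = 3
Wear = 2*Strain - 2*Temp - 4  [with Strain=3, Temp=4]  = -6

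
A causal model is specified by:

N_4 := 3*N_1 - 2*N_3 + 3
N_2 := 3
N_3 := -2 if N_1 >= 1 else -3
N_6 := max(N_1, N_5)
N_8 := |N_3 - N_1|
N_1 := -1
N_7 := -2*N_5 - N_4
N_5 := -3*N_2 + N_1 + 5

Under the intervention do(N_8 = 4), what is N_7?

4

Intervening sets N_8 = 4 and removes its equation (N_8 := |N_3 - N_1|).
Since N_7 is not a descendant of the intervened variable, it is unaffected.
N_3 = -2 if N_1 >= 1 else -3  [with N_1=-1]  = -3
N_4 = 3*N_1 - 2*N_3 + 3  [with N_1=-1, N_3=-3]  = 6
N_5 = -3*N_2 + N_1 + 5  [with N_2=3, N_1=-1]  = -5
N_7 = -2*N_5 - N_4  [with N_5=-5, N_4=6]  = 4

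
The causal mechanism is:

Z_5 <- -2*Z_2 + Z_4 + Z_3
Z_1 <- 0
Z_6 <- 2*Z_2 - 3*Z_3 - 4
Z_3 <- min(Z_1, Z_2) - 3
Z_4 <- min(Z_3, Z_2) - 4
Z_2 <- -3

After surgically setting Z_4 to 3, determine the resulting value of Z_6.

Under do(Z_4=3), the mechanism Z_4 <- min(Z_3, Z_2) - 4 is discarded; Z_4 is fixed at 3.
Since Z_6 is not a descendant of the intervened variable, it is unaffected.
Z_3 = min(Z_1, Z_2) - 3  [with Z_1=0, Z_2=-3]  = -6
Z_6 = 2*Z_2 - 3*Z_3 - 4  [with Z_2=-3, Z_3=-6]  = 8

8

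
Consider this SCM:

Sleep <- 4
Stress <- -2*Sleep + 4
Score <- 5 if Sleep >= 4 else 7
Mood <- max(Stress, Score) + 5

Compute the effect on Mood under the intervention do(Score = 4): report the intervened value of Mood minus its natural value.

-1

The intervention breaks the incoming arrows to Score: Score <- 5 if Sleep >= 4 else 7 no longer applies, and Score = 4.
Stress = -2*Sleep + 4  [with Sleep=4]  = -4
Mood = max(Stress, Score) + 5  [with Stress=-4, Score=4]  = 9
Without intervention: Stress = -2*Sleep + 4  [with Sleep=4]  = -4; Score = 5 if Sleep >= 4 else 7  [with Sleep=4]  = 5; Mood = max(Stress, Score) + 5  [with Stress=-4, Score=5]  = 10.
Change = 9 − 10 = -1.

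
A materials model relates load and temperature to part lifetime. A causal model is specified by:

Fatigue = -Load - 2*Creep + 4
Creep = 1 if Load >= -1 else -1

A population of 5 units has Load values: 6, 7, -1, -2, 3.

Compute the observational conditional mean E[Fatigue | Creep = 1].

-1.75

Observing Creep=1 restricts to units where Creep's equation naturally yields 1: Load ∈ {6, 7, -1, 3}. In that subpopulation Fatigue = -4, -5, 3, -1, mean -1.75.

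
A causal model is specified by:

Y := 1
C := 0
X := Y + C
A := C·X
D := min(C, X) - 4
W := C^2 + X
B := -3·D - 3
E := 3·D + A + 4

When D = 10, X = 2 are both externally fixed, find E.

Under do(D = 10, X = 2), each intervened variable's structural equation is replaced by its fixed value.
A = C·X  [with C=0, X=2]  = 0
E = 3·D + A + 4  [with D=10, A=0]  = 34

34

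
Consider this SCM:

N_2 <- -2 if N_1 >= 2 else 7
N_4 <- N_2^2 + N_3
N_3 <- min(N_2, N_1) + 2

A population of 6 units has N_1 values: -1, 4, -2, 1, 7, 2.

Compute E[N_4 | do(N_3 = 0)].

26.5

Under do(N_3=0), N_3's equation is replaced by N_3=0 for every unit. Per-unit N_4: 49, 4, 49, 49, 4, 4. Mean = 26.5.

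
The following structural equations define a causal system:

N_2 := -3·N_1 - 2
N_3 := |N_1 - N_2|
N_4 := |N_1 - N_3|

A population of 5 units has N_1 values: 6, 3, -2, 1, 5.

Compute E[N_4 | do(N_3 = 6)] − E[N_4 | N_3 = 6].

-3.1

The intervention sets N_3=6 in all 5 units regardless of N_1. Recomputing N_4 per unit gives 0, 3, 8, 5, 1; average 3.4.
Observing N_3=6 restricts to units where N_3's equation naturally yields 6: N_1 ∈ {-2, 1}. In that subpopulation N_4 = 8, 5, mean 6.5.
Difference = 3.4 − 6.5 = -3.1.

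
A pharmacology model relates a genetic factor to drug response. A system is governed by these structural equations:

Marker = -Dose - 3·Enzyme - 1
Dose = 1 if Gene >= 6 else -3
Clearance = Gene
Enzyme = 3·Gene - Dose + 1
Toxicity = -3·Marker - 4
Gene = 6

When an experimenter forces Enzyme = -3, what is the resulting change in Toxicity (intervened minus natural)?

-189

do(Enzyme=-3) replaces the equation Enzyme = 3·Gene - Dose + 1 with the constant Enzyme = -3.
Dose = 1 if Gene >= 6 else -3  [with Gene=6]  = 1
Marker = -Dose - 3·Enzyme - 1  [with Dose=1, Enzyme=-3]  = 7
Toxicity = -3·Marker - 4  [with Marker=7]  = -25
Without intervention: Dose = 1 if Gene >= 6 else -3  [with Gene=6]  = 1; Enzyme = 3·Gene - Dose + 1  [with Gene=6, Dose=1]  = 18; Marker = -Dose - 3·Enzyme - 1  [with Dose=1, Enzyme=18]  = -56; Toxicity = -3·Marker - 4  [with Marker=-56]  = 164.
Change = -25 − 164 = -189.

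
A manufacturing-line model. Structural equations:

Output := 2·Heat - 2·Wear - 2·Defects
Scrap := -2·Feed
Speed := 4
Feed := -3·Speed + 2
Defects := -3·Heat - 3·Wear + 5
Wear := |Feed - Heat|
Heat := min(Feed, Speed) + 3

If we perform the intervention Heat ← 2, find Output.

The intervention breaks the incoming arrows to Heat: Heat := min(Feed, Speed) + 3 no longer applies, and Heat = 2.
Feed = -3·Speed + 2  [with Speed=4]  = -10
Wear = |Feed - Heat|  [with Feed=-10, Heat=2]  = 12
Defects = -3·Heat - 3·Wear + 5  [with Heat=2, Wear=12]  = -37
Output = 2·Heat - 2·Wear - 2·Defects  [with Heat=2, Wear=12, Defects=-37]  = 54

54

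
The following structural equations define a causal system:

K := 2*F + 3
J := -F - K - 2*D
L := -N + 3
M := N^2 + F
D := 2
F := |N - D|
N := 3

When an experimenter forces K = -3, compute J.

-2

The intervention breaks the incoming arrows to K: K := 2*F + 3 no longer applies, and K = -3.
F = |N - D|  [with N=3, D=2]  = 1
J = -F - K - 2*D  [with F=1, K=-3, D=2]  = -2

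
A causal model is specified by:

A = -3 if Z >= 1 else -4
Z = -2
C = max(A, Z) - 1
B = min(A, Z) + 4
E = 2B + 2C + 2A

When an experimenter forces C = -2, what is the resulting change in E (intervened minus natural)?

Intervening sets C = -2 and removes its equation (C = max(A, Z) - 1).
A = -3 if Z >= 1 else -4  [with Z=-2]  = -4
B = min(A, Z) + 4  [with A=-4, Z=-2]  = 0
E = 2B + 2C + 2A  [with B=0, C=-2, A=-4]  = -12
Without intervention: A = -3 if Z >= 1 else -4  [with Z=-2]  = -4; B = min(A, Z) + 4  [with A=-4, Z=-2]  = 0; C = max(A, Z) - 1  [with A=-4, Z=-2]  = -3; E = 2B + 2C + 2A  [with B=0, C=-3, A=-4]  = -14.
Change = -12 − (-14) = 2.

2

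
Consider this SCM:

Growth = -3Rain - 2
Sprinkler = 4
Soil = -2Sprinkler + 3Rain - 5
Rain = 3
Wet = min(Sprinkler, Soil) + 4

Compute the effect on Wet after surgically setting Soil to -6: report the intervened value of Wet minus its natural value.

-2

The intervention breaks the incoming arrows to Soil: Soil = -2Sprinkler + 3Rain - 5 no longer applies, and Soil = -6.
Wet = min(Sprinkler, Soil) + 4  [with Sprinkler=4, Soil=-6]  = -2
Without intervention: Soil = -2Sprinkler + 3Rain - 5  [with Sprinkler=4, Rain=3]  = -4; Wet = min(Sprinkler, Soil) + 4  [with Sprinkler=4, Soil=-4]  = 0.
Change = -2 − 0 = -2.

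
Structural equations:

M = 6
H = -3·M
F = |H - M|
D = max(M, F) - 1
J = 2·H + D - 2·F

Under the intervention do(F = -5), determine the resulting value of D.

The intervention breaks the incoming arrows to F: F = |H - M| no longer applies, and F = -5.
D = max(M, F) - 1  [with M=6, F=-5]  = 5

5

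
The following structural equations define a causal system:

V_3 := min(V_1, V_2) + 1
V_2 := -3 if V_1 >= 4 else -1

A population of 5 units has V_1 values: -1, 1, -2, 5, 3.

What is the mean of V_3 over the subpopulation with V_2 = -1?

Conditioning on V_2=-1 selects the 4 unit(s) with V_1 ∈ {-1, 1, -2, 3}. Their V_3 values: 0, 0, -1, 0. Mean = -0.25.

-0.25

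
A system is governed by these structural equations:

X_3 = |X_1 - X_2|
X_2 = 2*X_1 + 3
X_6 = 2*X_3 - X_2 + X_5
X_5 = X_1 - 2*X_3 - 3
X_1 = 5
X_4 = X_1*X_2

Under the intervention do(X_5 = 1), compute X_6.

The intervention breaks the incoming arrows to X_5: X_5 = X_1 - 2*X_3 - 3 no longer applies, and X_5 = 1.
X_2 = 2*X_1 + 3  [with X_1=5]  = 13
X_3 = |X_1 - X_2|  [with X_1=5, X_2=13]  = 8
X_6 = 2*X_3 - X_2 + X_5  [with X_3=8, X_2=13, X_5=1]  = 4

4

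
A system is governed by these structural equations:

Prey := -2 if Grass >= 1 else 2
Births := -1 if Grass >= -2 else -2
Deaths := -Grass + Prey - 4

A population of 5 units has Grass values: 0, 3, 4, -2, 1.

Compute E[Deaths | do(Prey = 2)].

-3.2

The intervention sets Prey=2 in all 5 units regardless of Grass. Recomputing Deaths per unit gives -2, -5, -6, 0, -3; average -3.2.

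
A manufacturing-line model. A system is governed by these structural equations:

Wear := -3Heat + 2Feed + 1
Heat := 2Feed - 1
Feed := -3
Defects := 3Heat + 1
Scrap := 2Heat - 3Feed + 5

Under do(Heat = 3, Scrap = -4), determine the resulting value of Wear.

Under do(Heat = 3, Scrap = -4), each intervened variable's structural equation is replaced by its fixed value.
Wear = -3Heat + 2Feed + 1  [with Heat=3, Feed=-3]  = -14

-14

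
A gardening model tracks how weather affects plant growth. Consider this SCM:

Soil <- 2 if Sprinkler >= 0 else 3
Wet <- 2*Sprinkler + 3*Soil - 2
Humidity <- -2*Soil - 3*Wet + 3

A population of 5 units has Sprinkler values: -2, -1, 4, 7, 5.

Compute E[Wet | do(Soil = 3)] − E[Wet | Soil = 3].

Under do(Soil=3), Soil's equation is replaced by Soil=3 for every unit. Per-unit Wet: 3, 5, 15, 21, 17. Mean = 12.2.
E[Wet|Soil=3] averages over only the 2 units with Soil=3 (Sprinkler = -2, -1): Wet = 3, 5, mean 4.
Difference = 12.2 − 4 = 8.2.

8.2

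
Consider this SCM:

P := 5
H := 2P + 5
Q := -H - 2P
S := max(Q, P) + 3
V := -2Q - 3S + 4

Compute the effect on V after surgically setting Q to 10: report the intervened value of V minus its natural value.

do(Q=10) replaces the equation Q := -H - 2P with the constant Q = 10.
S = max(Q, P) + 3  [with Q=10, P=5]  = 13
V = -2Q - 3S + 4  [with Q=10, S=13]  = -55
Without intervention: H = 2P + 5  [with P=5]  = 15; Q = -H - 2P  [with H=15, P=5]  = -25; S = max(Q, P) + 3  [with Q=-25, P=5]  = 8; V = -2Q - 3S + 4  [with Q=-25, S=8]  = 30.
Change = -55 − 30 = -85.

-85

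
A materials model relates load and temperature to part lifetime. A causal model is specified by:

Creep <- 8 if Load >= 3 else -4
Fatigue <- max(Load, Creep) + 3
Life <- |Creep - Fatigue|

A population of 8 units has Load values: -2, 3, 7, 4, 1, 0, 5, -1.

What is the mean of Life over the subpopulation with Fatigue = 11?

3

Observing Fatigue=11 restricts to units where Fatigue's equation naturally yields 11: Load ∈ {3, 7, 4, 5}. In that subpopulation Life = 3, 3, 3, 3, mean 3.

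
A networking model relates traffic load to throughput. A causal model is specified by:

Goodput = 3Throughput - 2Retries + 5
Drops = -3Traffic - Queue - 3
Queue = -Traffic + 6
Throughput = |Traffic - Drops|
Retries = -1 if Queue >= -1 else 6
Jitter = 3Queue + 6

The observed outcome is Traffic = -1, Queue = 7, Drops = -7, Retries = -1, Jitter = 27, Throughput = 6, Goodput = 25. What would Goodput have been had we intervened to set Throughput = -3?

Intervening sets Throughput = -3 and removes its equation (Throughput = |Traffic - Drops|).
Queue = -Traffic + 6  [with Traffic=-1]  = 7
Retries = -1 if Queue >= -1 else 6  [with Queue=7]  = -1
Goodput = 3Throughput - 2Retries + 5  [with Throughput=-3, Retries=-1]  = -2

-2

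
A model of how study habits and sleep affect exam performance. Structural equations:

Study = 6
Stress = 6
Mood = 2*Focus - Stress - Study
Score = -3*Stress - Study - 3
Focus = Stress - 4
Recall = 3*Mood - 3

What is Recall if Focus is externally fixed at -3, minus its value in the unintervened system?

-30

The intervention breaks the incoming arrows to Focus: Focus = Stress - 4 no longer applies, and Focus = -3.
Mood = 2*Focus - Stress - Study  [with Focus=-3, Stress=6, Study=6]  = -18
Recall = 3*Mood - 3  [with Mood=-18]  = -57
Without intervention: Focus = Stress - 4  [with Stress=6]  = 2; Mood = 2*Focus - Stress - Study  [with Focus=2, Stress=6, Study=6]  = -8; Recall = 3*Mood - 3  [with Mood=-8]  = -27.
Change = -57 − (-27) = -30.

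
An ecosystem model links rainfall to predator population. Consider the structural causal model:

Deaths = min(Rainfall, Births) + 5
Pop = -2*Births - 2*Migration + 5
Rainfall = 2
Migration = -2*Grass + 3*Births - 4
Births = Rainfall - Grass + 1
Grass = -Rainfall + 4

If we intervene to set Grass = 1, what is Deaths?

7

Under do(Grass=1), the mechanism Grass = -Rainfall + 4 is discarded; Grass is fixed at 1.
Births = Rainfall - Grass + 1  [with Rainfall=2, Grass=1]  = 2
Deaths = min(Rainfall, Births) + 5  [with Rainfall=2, Births=2]  = 7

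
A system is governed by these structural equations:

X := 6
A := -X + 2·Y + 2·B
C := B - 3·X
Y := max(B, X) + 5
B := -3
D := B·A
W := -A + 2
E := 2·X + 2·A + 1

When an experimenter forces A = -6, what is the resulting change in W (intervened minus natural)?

16

Intervening sets A = -6 and removes its equation (A := -X + 2·Y + 2·B).
W = -A + 2  [with A=-6]  = 8
Without intervention: Y = max(B, X) + 5  [with B=-3, X=6]  = 11; A = -X + 2·Y + 2·B  [with X=6, Y=11, B=-3]  = 10; W = -A + 2  [with A=10]  = -8.
Change = 8 − (-8) = 16.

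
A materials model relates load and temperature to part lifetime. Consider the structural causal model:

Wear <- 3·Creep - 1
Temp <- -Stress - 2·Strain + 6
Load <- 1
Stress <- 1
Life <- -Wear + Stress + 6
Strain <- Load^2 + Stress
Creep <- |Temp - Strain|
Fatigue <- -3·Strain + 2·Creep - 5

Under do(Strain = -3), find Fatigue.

The intervention breaks the incoming arrows to Strain: Strain <- Load^2 + Stress no longer applies, and Strain = -3.
Temp = -Stress - 2·Strain + 6  [with Stress=1, Strain=-3]  = 11
Creep = |Temp - Strain|  [with Temp=11, Strain=-3]  = 14
Fatigue = -3·Strain + 2·Creep - 5  [with Strain=-3, Creep=14]  = 32

32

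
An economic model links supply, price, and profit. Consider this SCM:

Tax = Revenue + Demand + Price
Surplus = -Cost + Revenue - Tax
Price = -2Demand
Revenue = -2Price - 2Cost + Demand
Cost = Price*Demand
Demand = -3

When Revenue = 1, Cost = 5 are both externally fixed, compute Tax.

The joint intervention fixes Revenue = 1, Cost = 5, removing each variable's own equation.
Price = -2Demand  [with Demand=-3]  = 6
Tax = Revenue + Demand + Price  [with Revenue=1, Demand=-3, Price=6]  = 4

4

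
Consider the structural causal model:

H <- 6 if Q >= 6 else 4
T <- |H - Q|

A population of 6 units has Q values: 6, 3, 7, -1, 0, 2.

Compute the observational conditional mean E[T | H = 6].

0.5

E[T|H=6] averages over only the 2 units with H=6 (Q = 6, 7): T = 0, 1, mean 0.5.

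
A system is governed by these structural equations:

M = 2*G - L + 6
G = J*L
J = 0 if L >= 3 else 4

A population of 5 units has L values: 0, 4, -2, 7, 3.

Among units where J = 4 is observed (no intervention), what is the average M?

-1

Observing J=4 restricts to units where J's equation naturally yields 4: L ∈ {0, -2}. In that subpopulation M = 6, -8, mean -1.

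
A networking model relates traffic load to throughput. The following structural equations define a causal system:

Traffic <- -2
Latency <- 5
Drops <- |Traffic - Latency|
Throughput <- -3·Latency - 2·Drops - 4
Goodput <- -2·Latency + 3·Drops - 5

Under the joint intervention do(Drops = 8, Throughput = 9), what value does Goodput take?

9

Setting Drops = 8, Throughput = 9 by intervention discards those variables' equations.
Goodput = -2·Latency + 3·Drops - 5  [with Latency=5, Drops=8]  = 9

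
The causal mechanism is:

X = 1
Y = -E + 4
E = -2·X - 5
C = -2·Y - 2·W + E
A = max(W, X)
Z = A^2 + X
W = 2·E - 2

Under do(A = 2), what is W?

do(A=2) replaces the equation A = max(W, X) with the constant A = 2.
No directed path runs from A to W, so W keeps its natural value.
E = -2·X - 5  [with X=1]  = -7
W = 2·E - 2  [with E=-7]  = -16

-16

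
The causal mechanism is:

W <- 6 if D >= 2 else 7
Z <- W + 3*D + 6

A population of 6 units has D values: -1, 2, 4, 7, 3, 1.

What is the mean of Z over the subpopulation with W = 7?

13

Conditioning on W=7 selects the 2 unit(s) with D ∈ {-1, 1}. Their Z values: 10, 16. Mean = 13.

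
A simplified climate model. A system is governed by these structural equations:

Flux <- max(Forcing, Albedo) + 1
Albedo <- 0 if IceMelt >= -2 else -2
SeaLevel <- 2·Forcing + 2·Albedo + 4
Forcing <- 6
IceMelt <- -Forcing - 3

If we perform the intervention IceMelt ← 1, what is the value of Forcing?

Under do(IceMelt=1), the mechanism IceMelt <- -Forcing - 3 is discarded; IceMelt is fixed at 1.
Forcing is not downstream of the intervention, so its value is determined by the original equations.

6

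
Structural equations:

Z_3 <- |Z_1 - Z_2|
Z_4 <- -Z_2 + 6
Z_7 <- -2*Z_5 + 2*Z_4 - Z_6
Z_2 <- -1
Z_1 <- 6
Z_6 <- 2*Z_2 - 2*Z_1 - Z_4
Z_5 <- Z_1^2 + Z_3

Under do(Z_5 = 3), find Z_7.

Under do(Z_5=3), the mechanism Z_5 <- Z_1^2 + Z_3 is discarded; Z_5 is fixed at 3.
Z_4 = -Z_2 + 6  [with Z_2=-1]  = 7
Z_6 = 2*Z_2 - 2*Z_1 - Z_4  [with Z_2=-1, Z_1=6, Z_4=7]  = -21
Z_7 = -2*Z_5 + 2*Z_4 - Z_6  [with Z_5=3, Z_4=7, Z_6=-21]  = 29

29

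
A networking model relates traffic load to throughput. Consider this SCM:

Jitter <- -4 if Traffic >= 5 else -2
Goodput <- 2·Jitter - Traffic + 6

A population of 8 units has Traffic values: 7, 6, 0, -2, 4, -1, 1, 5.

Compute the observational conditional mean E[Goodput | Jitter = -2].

1.6

Observing Jitter=-2 restricts to units where Jitter's equation naturally yields -2: Traffic ∈ {0, -2, 4, -1, 1}. In that subpopulation Goodput = 2, 4, -2, 3, 1, mean 1.6.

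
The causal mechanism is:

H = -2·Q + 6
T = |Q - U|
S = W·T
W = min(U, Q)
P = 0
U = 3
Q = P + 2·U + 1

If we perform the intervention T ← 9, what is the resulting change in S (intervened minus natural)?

Under do(T=9), the mechanism T = |Q - U| is discarded; T is fixed at 9.
Q = P + 2·U + 1  [with P=0, U=3]  = 7
W = min(U, Q)  [with U=3, Q=7]  = 3
S = W·T  [with W=3, T=9]  = 27
Without intervention: Q = P + 2·U + 1  [with P=0, U=3]  = 7; T = |Q - U|  [with Q=7, U=3]  = 4; W = min(U, Q)  [with U=3, Q=7]  = 3; S = W·T  [with W=3, T=4]  = 12.
Change = 27 − 12 = 15.

15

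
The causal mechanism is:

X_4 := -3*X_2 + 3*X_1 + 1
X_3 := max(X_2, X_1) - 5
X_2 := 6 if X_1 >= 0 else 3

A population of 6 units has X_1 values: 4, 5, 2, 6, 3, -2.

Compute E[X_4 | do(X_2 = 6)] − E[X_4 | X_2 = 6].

-3

The intervention sets X_2=6 in all 6 units regardless of X_1. Recomputing X_4 per unit gives -5, -2, -11, 1, -8, -23; average -8.
Observing X_2=6 restricts to units where X_2's equation naturally yields 6: X_1 ∈ {4, 5, 2, 6, 3}. In that subpopulation X_4 = -5, -2, -11, 1, -8, mean -5.
Difference = -8 − (-5) = -3.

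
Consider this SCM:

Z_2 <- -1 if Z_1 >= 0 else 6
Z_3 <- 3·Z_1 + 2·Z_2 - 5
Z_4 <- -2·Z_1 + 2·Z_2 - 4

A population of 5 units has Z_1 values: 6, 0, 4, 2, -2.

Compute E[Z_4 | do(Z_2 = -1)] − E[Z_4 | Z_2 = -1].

2

Every unit gets Z_2=-1 under the intervention. Z_4 values become -18, -6, -14, -10, -2; E[Z_4|do(Z_2=-1)] = -10.
E[Z_4|Z_2=-1] averages over only the 4 units with Z_2=-1 (Z_1 = 6, 0, 4, 2): Z_4 = -18, -6, -14, -10, mean -12.
Difference = -10 − (-12) = 2.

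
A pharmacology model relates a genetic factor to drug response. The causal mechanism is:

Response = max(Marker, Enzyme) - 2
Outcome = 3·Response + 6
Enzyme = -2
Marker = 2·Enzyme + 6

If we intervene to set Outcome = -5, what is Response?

Under do(Outcome=-5), the mechanism Outcome = 3·Response + 6 is discarded; Outcome is fixed at -5.
Since Response is not a descendant of the intervened variable, it is unaffected.
Marker = 2·Enzyme + 6  [with Enzyme=-2]  = 2
Response = max(Marker, Enzyme) - 2  [with Marker=2, Enzyme=-2]  = 0

0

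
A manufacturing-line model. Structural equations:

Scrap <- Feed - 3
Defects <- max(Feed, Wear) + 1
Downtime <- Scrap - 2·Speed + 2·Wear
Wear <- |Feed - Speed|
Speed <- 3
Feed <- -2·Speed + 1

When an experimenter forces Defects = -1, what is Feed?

The intervention breaks the incoming arrows to Defects: Defects <- max(Feed, Wear) + 1 no longer applies, and Defects = -1.
Since Feed is not a descendant of the intervened variable, it is unaffected.
Feed = -2·Speed + 1  [with Speed=3]  = -5

-5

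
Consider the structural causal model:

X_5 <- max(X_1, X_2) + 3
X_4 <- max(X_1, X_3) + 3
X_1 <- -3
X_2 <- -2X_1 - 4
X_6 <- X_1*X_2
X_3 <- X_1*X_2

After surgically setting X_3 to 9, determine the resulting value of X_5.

do(X_3=9) replaces the equation X_3 <- X_1*X_2 with the constant X_3 = 9.
X_5 is not downstream of the intervention, so its value is determined by the original equations.
X_2 = -2X_1 - 4  [with X_1=-3]  = 2
X_5 = max(X_1, X_2) + 3  [with X_1=-3, X_2=2]  = 5

5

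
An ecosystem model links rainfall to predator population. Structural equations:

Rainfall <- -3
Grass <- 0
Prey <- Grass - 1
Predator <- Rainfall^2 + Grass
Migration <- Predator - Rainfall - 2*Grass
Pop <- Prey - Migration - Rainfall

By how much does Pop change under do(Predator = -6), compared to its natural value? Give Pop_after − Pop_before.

15

Under do(Predator=-6), the mechanism Predator <- Rainfall^2 + Grass is discarded; Predator is fixed at -6.
Prey = Grass - 1  [with Grass=0]  = -1
Migration = Predator - Rainfall - 2*Grass  [with Predator=-6, Rainfall=-3, Grass=0]  = -3
Pop = Prey - Migration - Rainfall  [with Prey=-1, Migration=-3, Rainfall=-3]  = 5
Without intervention: Prey = Grass - 1  [with Grass=0]  = -1; Predator = Rainfall^2 + Grass  [with Rainfall=-3, Grass=0]  = 9; Migration = Predator - Rainfall - 2*Grass  [with Predator=9, Rainfall=-3, Grass=0]  = 12; Pop = Prey - Migration - Rainfall  [with Prey=-1, Migration=12, Rainfall=-3]  = -10.
Change = 5 − (-10) = 15.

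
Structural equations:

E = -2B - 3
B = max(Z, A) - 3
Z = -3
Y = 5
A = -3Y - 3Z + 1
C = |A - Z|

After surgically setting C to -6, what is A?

do(C=-6) replaces the equation C = |A - Z| with the constant C = -6.
A is not downstream of the intervention, so its value is determined by the original equations.
A = -3Y - 3Z + 1  [with Y=5, Z=-3]  = -5

-5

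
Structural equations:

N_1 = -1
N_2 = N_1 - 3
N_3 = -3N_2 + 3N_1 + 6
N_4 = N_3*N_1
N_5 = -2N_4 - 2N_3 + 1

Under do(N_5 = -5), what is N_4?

The intervention breaks the incoming arrows to N_5: N_5 = -2N_4 - 2N_3 + 1 no longer applies, and N_5 = -5.
Since N_4 is not a descendant of the intervened variable, it is unaffected.
N_2 = N_1 - 3  [with N_1=-1]  = -4
N_3 = -3N_2 + 3N_1 + 6  [with N_2=-4, N_1=-1]  = 15
N_4 = N_3*N_1  [with N_3=15, N_1=-1]  = -15

-15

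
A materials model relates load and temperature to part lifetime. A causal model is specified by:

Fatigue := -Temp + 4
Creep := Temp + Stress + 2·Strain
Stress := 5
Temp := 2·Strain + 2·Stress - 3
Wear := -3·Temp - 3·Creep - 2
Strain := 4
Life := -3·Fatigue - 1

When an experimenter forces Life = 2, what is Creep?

28

Under do(Life=2), the mechanism Life := -3·Fatigue - 1 is discarded; Life is fixed at 2.
Since Creep is not a descendant of the intervened variable, it is unaffected.
Temp = 2·Strain + 2·Stress - 3  [with Strain=4, Stress=5]  = 15
Creep = Temp + Stress + 2·Strain  [with Temp=15, Stress=5, Strain=4]  = 28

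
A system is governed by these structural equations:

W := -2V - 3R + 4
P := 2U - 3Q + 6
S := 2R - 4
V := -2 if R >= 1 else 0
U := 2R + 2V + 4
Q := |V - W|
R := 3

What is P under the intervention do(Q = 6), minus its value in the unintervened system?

Under do(Q=6), the mechanism Q := |V - W| is discarded; Q is fixed at 6.
V = -2 if R >= 1 else 0  [with R=3]  = -2
U = 2R + 2V + 4  [with R=3, V=-2]  = 6
P = 2U - 3Q + 6  [with U=6, Q=6]  = 0
Without intervention: V = -2 if R >= 1 else 0  [with R=3]  = -2; U = 2R + 2V + 4  [with R=3, V=-2]  = 6; W = -2V - 3R + 4  [with V=-2, R=3]  = -1; Q = |V - W|  [with V=-2, W=-1]  = 1; P = 2U - 3Q + 6  [with U=6, Q=1]  = 15.
Change = 0 − 15 = -15.

-15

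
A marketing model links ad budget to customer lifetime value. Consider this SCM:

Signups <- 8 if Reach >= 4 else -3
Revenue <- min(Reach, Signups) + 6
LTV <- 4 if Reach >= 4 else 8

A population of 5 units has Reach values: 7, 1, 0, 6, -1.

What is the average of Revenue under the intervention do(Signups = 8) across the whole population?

8.6

do(Signups=8) breaks Signups's dependence on Reach. With Signups=8 fixed, Revenue across the units is 13, 7, 6, 12, 5, mean 8.6.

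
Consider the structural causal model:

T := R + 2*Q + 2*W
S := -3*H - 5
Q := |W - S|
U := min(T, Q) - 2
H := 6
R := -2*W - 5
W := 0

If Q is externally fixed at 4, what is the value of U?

1

Under do(Q=4), the mechanism Q := |W - S| is discarded; Q is fixed at 4.
R = -2*W - 5  [with W=0]  = -5
T = R + 2*Q + 2*W  [with R=-5, Q=4, W=0]  = 3
U = min(T, Q) - 2  [with T=3, Q=4]  = 1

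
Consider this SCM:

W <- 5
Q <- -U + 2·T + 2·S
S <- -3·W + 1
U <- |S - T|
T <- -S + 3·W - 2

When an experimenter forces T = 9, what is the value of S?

Under do(T=9), the mechanism T <- -S + 3·W - 2 is discarded; T is fixed at 9.
Since S is not a descendant of the intervened variable, it is unaffected.
S = -3·W + 1  [with W=5]  = -14

-14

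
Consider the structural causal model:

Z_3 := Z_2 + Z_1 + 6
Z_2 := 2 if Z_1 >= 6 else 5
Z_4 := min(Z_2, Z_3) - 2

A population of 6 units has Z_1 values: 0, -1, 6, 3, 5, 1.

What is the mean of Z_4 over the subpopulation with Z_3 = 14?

Conditioning on Z_3=14 selects the 2 unit(s) with Z_1 ∈ {6, 3}. Their Z_4 values: 0, 3. Mean = 1.5.

1.5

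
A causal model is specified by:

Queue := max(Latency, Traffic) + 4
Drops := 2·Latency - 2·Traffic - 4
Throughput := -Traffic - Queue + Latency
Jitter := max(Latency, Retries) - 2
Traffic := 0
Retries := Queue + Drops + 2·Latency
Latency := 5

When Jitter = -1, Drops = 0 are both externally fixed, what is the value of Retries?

Setting Jitter = -1, Drops = 0 by intervention discards those variables' equations.
Queue = max(Latency, Traffic) + 4  [with Latency=5, Traffic=0]  = 9
Retries = Queue + Drops + 2·Latency  [with Queue=9, Drops=0, Latency=5]  = 19

19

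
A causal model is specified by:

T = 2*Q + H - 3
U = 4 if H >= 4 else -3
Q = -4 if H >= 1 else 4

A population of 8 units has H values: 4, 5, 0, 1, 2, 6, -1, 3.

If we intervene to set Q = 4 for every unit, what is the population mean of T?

7.5

The intervention sets Q=4 in all 8 units regardless of H. Recomputing T per unit gives 9, 10, 5, 6, 7, 11, 4, 8; average 7.5.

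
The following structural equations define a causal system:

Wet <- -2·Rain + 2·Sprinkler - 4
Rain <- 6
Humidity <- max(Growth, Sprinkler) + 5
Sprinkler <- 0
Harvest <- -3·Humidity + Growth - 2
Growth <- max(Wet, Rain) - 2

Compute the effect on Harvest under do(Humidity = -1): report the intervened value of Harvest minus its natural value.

30

The intervention breaks the incoming arrows to Humidity: Humidity <- max(Growth, Sprinkler) + 5 no longer applies, and Humidity = -1.
Wet = -2·Rain + 2·Sprinkler - 4  [with Rain=6, Sprinkler=0]  = -16
Growth = max(Wet, Rain) - 2  [with Wet=-16, Rain=6]  = 4
Harvest = -3·Humidity + Growth - 2  [with Humidity=-1, Growth=4]  = 5
Without intervention: Wet = -2·Rain + 2·Sprinkler - 4  [with Rain=6, Sprinkler=0]  = -16; Growth = max(Wet, Rain) - 2  [with Wet=-16, Rain=6]  = 4; Humidity = max(Growth, Sprinkler) + 5  [with Growth=4, Sprinkler=0]  = 9; Harvest = -3·Humidity + Growth - 2  [with Humidity=9, Growth=4]  = -25.
Change = 5 − (-25) = 30.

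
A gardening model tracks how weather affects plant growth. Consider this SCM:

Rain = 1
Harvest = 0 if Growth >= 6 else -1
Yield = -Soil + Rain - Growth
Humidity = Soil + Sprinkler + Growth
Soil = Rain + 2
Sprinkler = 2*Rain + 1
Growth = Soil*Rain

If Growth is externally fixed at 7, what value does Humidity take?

Intervening sets Growth = 7 and removes its equation (Growth = Soil*Rain).
Sprinkler = 2*Rain + 1  [with Rain=1]  = 3
Soil = Rain + 2  [with Rain=1]  = 3
Humidity = Soil + Sprinkler + Growth  [with Soil=3, Sprinkler=3, Growth=7]  = 13

13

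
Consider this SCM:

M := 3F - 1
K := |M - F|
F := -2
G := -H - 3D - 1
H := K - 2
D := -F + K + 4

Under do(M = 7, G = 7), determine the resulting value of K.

The joint intervention fixes M = 7, G = 7, removing each variable's own equation.
K = |M - F|  [with M=7, F=-2]  = 9

9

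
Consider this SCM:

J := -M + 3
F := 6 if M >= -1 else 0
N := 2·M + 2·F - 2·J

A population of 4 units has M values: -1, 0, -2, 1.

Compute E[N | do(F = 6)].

do(F=6) breaks F's dependence on M. With F=6 fixed, N across the units is 2, 6, -2, 10, mean 4.

4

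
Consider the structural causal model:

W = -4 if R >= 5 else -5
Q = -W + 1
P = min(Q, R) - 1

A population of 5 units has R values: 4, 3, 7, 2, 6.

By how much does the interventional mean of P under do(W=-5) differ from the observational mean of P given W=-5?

1.2

The intervention sets W=-5 in all 5 units regardless of R. Recomputing P per unit gives 3, 2, 5, 1, 5; average 3.2.
E[P|W=-5] averages over only the 3 units with W=-5 (R = 4, 3, 2): P = 3, 2, 1, mean 2.
Difference = 3.2 − 2 = 1.2.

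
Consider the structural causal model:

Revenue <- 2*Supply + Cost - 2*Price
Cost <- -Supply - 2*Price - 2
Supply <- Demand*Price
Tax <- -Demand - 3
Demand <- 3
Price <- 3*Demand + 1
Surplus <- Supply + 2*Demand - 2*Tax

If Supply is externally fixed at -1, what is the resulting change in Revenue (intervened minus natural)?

do(Supply=-1) replaces the equation Supply <- Demand*Price with the constant Supply = -1.
Price = 3*Demand + 1  [with Demand=3]  = 10
Cost = -Supply - 2*Price - 2  [with Supply=-1, Price=10]  = -21
Revenue = 2*Supply + Cost - 2*Price  [with Supply=-1, Cost=-21, Price=10]  = -43
Without intervention: Price = 3*Demand + 1  [with Demand=3]  = 10; Supply = Demand*Price  [with Demand=3, Price=10]  = 30; Cost = -Supply - 2*Price - 2  [with Supply=30, Price=10]  = -52; Revenue = 2*Supply + Cost - 2*Price  [with Supply=30, Cost=-52, Price=10]  = -12.
Change = -43 − (-12) = -31.

-31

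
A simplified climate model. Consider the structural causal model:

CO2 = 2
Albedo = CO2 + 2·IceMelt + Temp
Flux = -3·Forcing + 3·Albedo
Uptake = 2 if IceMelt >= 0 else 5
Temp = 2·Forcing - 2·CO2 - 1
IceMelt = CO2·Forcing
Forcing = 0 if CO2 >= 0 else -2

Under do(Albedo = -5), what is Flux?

The intervention breaks the incoming arrows to Albedo: Albedo = CO2 + 2·IceMelt + Temp no longer applies, and Albedo = -5.
Forcing = 0 if CO2 >= 0 else -2  [with CO2=2]  = 0
Flux = -3·Forcing + 3·Albedo  [with Forcing=0, Albedo=-5]  = -15

-15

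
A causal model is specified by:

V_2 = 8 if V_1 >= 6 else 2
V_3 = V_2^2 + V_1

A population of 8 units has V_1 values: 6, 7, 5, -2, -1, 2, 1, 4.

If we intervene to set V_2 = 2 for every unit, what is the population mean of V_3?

6.75

Every unit gets V_2=2 under the intervention. V_3 values become 10, 11, 9, 2, 3, 6, 5, 8; E[V_3|do(V_2=2)] = 6.75.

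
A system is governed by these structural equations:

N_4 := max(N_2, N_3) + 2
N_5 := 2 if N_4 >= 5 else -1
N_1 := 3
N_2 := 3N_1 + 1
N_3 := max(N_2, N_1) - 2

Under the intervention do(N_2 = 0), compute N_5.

-1

do(N_2=0) replaces the equation N_2 := 3N_1 + 1 with the constant N_2 = 0.
N_3 = max(N_2, N_1) - 2  [with N_2=0, N_1=3]  = 1
N_4 = max(N_2, N_3) + 2  [with N_2=0, N_3=1]  = 3
N_5 = 2 if N_4 >= 5 else -1  [with N_4=3]  = -1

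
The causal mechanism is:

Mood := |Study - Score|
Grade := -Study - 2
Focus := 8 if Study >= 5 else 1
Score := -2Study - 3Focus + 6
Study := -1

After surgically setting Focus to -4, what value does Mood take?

Under do(Focus=-4), the mechanism Focus := 8 if Study >= 5 else 1 is discarded; Focus is fixed at -4.
Score = -2Study - 3Focus + 6  [with Study=-1, Focus=-4]  = 20
Mood = |Study - Score|  [with Study=-1, Score=20]  = 21

21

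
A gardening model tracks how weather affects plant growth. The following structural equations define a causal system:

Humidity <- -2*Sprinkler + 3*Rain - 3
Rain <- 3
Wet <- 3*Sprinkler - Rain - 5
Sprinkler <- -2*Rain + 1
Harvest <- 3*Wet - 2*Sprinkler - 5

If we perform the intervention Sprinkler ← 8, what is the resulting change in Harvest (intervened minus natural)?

do(Sprinkler=8) replaces the equation Sprinkler <- -2*Rain + 1 with the constant Sprinkler = 8.
Wet = 3*Sprinkler - Rain - 5  [with Sprinkler=8, Rain=3]  = 16
Harvest = 3*Wet - 2*Sprinkler - 5  [with Wet=16, Sprinkler=8]  = 27
Without intervention: Sprinkler = -2*Rain + 1  [with Rain=3]  = -5; Wet = 3*Sprinkler - Rain - 5  [with Sprinkler=-5, Rain=3]  = -23; Harvest = 3*Wet - 2*Sprinkler - 5  [with Wet=-23, Sprinkler=-5]  = -64.
Change = 27 − (-64) = 91.

91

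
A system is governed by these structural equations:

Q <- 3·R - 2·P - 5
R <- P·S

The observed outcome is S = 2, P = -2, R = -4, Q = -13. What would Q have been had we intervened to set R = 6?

17

The intervention breaks the incoming arrows to R: R <- P·S no longer applies, and R = 6.
Q = 3·R - 2·P - 5  [with R=6, P=-2]  = 17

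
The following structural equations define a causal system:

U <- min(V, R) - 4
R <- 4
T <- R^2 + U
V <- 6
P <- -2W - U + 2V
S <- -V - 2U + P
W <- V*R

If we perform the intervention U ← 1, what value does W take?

24

The intervention breaks the incoming arrows to U: U <- min(V, R) - 4 no longer applies, and U = 1.
W is not downstream of the intervention, so its value is determined by the original equations.
W = V*R  [with V=6, R=4]  = 24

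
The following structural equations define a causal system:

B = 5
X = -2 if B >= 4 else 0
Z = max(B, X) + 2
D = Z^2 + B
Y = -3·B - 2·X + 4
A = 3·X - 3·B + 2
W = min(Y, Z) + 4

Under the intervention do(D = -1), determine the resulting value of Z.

Under do(D=-1), the mechanism D = Z^2 + B is discarded; D is fixed at -1.
Since Z is not a descendant of the intervened variable, it is unaffected.
X = -2 if B >= 4 else 0  [with B=5]  = -2
Z = max(B, X) + 2  [with B=5, X=-2]  = 7

7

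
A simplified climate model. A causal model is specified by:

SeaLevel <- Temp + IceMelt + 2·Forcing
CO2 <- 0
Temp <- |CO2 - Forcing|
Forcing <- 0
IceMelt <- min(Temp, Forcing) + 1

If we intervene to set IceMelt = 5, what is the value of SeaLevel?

5

Intervening sets IceMelt = 5 and removes its equation (IceMelt <- min(Temp, Forcing) + 1).
Temp = |CO2 - Forcing|  [with CO2=0, Forcing=0]  = 0
SeaLevel = Temp + IceMelt + 2·Forcing  [with Temp=0, IceMelt=5, Forcing=0]  = 5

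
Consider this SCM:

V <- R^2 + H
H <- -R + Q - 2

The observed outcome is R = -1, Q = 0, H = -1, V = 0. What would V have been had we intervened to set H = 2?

3

The intervention breaks the incoming arrows to H: H <- -R + Q - 2 no longer applies, and H = 2.
V = R^2 + H  [with R=-1, H=2]  = 3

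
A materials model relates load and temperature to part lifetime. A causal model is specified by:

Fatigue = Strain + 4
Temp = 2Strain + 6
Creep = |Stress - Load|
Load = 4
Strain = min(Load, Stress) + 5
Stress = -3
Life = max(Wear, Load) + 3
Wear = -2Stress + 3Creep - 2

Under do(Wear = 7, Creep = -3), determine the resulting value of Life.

Under do(Wear = 7, Creep = -3), each intervened variable's structural equation is replaced by its fixed value.
Life = max(Wear, Load) + 3  [with Wear=7, Load=4]  = 10

10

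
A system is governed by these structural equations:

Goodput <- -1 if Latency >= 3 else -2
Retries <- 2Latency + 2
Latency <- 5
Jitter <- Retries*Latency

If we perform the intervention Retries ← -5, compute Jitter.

-25

The intervention breaks the incoming arrows to Retries: Retries <- 2Latency + 2 no longer applies, and Retries = -5.
Jitter = Retries*Latency  [with Retries=-5, Latency=5]  = -25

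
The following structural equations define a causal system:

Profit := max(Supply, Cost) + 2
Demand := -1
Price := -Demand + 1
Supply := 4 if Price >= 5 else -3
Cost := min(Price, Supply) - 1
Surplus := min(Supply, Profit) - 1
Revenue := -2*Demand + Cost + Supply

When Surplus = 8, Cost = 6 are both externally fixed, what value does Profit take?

8

Setting Surplus = 8, Cost = 6 by intervention discards those variables' equations.
Price = -Demand + 1  [with Demand=-1]  = 2
Supply = 4 if Price >= 5 else -3  [with Price=2]  = -3
Profit = max(Supply, Cost) + 2  [with Supply=-3, Cost=6]  = 8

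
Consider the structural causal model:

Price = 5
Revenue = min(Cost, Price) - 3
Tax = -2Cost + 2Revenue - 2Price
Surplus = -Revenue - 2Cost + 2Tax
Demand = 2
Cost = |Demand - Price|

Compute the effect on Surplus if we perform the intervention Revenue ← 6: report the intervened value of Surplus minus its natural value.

Under do(Revenue=6), the mechanism Revenue = min(Cost, Price) - 3 is discarded; Revenue is fixed at 6.
Cost = |Demand - Price|  [with Demand=2, Price=5]  = 3
Tax = -2Cost + 2Revenue - 2Price  [with Cost=3, Revenue=6, Price=5]  = -4
Surplus = -Revenue - 2Cost + 2Tax  [with Revenue=6, Cost=3, Tax=-4]  = -20
Without intervention: Cost = |Demand - Price|  [with Demand=2, Price=5]  = 3; Revenue = min(Cost, Price) - 3  [with Cost=3, Price=5]  = 0; Tax = -2Cost + 2Revenue - 2Price  [with Cost=3, Revenue=0, Price=5]  = -16; Surplus = -Revenue - 2Cost + 2Tax  [with Revenue=0, Cost=3, Tax=-16]  = -38.
Change = -20 − (-38) = 18.

18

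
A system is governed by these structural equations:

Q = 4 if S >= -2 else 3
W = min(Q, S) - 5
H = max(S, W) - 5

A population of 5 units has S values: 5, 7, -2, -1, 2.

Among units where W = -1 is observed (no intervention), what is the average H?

1

E[H|W=-1] averages over only the 2 units with W=-1 (S = 5, 7): H = 0, 2, mean 1.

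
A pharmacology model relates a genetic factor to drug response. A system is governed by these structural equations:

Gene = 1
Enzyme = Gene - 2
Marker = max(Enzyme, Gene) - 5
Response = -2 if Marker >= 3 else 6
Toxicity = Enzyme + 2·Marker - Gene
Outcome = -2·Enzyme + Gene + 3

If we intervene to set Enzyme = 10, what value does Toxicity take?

do(Enzyme=10) replaces the equation Enzyme = Gene - 2 with the constant Enzyme = 10.
Marker = max(Enzyme, Gene) - 5  [with Enzyme=10, Gene=1]  = 5
Toxicity = Enzyme + 2·Marker - Gene  [with Enzyme=10, Marker=5, Gene=1]  = 19

19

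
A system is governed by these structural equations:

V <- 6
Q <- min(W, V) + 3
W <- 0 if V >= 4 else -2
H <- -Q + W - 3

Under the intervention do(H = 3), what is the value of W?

The intervention breaks the incoming arrows to H: H <- -Q + W - 3 no longer applies, and H = 3.
Since W is not a descendant of the intervened variable, it is unaffected.
W = 0 if V >= 4 else -2  [with V=6]  = 0

0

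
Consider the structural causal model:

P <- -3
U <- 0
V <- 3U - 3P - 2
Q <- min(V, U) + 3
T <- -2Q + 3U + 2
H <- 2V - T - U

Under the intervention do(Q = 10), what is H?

32

Under do(Q=10), the mechanism Q <- min(V, U) + 3 is discarded; Q is fixed at 10.
V = 3U - 3P - 2  [with U=0, P=-3]  = 7
T = -2Q + 3U + 2  [with Q=10, U=0]  = -18
H = 2V - T - U  [with V=7, T=-18, U=0]  = 32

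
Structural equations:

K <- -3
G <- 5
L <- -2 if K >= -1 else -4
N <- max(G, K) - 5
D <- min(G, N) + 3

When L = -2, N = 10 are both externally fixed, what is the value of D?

8

Setting L = -2, N = 10 by intervention discards those variables' equations.
D = min(G, N) + 3  [with G=5, N=10]  = 8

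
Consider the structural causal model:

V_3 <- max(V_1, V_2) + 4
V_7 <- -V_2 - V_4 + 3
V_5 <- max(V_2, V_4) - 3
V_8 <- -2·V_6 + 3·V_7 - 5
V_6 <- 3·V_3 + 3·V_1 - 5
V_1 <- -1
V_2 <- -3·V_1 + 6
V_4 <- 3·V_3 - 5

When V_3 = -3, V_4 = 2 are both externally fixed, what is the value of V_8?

The joint intervention fixes V_3 = -3, V_4 = 2, removing each variable's own equation.
V_2 = -3·V_1 + 6  [with V_1=-1]  = 9
V_6 = 3·V_3 + 3·V_1 - 5  [with V_3=-3, V_1=-1]  = -17
V_7 = -V_2 - V_4 + 3  [with V_2=9, V_4=2]  = -8
V_8 = -2·V_6 + 3·V_7 - 5  [with V_6=-17, V_7=-8]  = 5

5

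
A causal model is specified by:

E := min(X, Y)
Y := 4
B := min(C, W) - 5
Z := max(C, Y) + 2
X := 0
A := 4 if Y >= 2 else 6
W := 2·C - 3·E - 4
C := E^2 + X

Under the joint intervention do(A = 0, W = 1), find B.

Setting A = 0, W = 1 by intervention discards those variables' equations.
E = min(X, Y)  [with X=0, Y=4]  = 0
C = E^2 + X  [with E=0, X=0]  = 0
B = min(C, W) - 5  [with C=0, W=1]  = -5

-5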